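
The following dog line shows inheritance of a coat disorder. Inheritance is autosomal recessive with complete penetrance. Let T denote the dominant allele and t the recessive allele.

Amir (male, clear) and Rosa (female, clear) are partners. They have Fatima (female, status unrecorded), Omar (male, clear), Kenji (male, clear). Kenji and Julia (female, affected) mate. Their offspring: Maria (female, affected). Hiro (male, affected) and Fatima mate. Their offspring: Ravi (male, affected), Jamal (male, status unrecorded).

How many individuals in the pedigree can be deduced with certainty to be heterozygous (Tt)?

Obligate heterozygotes: Kenji is clear so carries T and passed t to Maria (tt), so Kenji is Tt.
Every other individual is either homozygous by phenotype or has at least one consistent homozygous assignment, so the count is 1.

1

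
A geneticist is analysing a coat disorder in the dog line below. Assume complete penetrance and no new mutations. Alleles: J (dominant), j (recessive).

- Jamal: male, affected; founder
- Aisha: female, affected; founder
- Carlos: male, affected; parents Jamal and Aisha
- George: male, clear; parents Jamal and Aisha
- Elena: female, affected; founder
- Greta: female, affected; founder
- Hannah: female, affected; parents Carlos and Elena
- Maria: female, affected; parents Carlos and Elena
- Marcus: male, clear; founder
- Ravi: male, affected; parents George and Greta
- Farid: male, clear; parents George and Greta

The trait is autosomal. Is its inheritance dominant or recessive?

Jamal and Aisha are both affected yet have a clear child George. Under a recessive model two affected parents are homozygous and every child would be affected, so the trait cannot be recessive.

dominant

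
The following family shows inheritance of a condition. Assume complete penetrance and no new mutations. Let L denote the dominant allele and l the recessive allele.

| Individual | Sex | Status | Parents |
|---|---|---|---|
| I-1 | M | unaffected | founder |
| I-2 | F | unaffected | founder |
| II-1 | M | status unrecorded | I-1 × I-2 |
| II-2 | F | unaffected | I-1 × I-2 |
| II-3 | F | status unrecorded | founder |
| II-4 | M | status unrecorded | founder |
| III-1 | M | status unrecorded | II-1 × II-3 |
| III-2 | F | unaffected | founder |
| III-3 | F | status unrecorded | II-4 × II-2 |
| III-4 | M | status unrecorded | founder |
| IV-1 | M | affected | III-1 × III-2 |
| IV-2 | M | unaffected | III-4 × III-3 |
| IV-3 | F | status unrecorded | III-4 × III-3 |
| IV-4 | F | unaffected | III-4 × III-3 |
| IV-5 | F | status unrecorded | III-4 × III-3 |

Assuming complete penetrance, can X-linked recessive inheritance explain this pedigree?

Yes

A consistent assignment under X-linked recessive exists: I-1 X^L Y, I-2 X^L X^L, II-1 X^L Y, II-2 X^L X^L, II-3 X^L X^L, II-4 X^L Y, III-1 X^L Y, III-2 X^L X^l, III-3 X^L X^L, III-4 X^L Y, IV-1 X^l Y, IV-2 X^L Y, IV-3 X^L X^L, IV-4 X^L X^L, IV-5 X^L X^L.
In this assignment every recorded phenotype matches its genotype and every non-founder's genotype is obtainable from its parents' genotypes, so the pedigree is consistent.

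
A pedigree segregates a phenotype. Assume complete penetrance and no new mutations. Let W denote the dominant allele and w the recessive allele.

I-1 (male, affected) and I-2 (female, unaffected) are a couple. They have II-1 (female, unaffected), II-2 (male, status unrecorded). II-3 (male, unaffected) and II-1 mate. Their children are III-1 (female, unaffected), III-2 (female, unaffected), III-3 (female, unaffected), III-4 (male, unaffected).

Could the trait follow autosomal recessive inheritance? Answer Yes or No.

A consistent assignment under autosomal recessive exists: I-1 ww, I-2 WW, II-1 Ww, II-2 Ww, II-3 WW, III-1 WW, III-2 WW, III-3 WW, III-4 WW.
In this assignment every recorded phenotype matches its genotype and every non-founder's genotype is obtainable from its parents' genotypes, so the pedigree is consistent.

Yes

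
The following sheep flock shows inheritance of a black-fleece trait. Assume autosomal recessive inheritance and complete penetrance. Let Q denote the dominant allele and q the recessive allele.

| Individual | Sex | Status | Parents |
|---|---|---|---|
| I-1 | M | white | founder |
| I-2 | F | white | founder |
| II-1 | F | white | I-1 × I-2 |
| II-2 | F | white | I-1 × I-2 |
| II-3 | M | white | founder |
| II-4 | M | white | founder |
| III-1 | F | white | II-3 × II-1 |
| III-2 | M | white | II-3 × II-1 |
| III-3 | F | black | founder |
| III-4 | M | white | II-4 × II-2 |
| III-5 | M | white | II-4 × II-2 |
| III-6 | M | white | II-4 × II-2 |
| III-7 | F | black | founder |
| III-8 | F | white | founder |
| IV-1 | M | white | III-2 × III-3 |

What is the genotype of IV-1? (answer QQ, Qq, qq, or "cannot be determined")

From phenotype alone, IV-1 is QQ or Qq.
IV-1 is white so carries Q and received q from III-3 (qq), so IV-1 is Qq.

Qq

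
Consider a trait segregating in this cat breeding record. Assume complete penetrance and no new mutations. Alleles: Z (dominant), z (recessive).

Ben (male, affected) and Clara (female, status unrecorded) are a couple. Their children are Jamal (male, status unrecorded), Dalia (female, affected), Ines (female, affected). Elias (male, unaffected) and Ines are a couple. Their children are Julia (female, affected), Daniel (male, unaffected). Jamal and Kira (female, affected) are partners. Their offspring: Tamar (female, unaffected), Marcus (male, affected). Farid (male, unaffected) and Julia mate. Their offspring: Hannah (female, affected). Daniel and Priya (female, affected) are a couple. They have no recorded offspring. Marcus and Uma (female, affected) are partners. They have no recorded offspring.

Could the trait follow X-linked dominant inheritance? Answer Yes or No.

Yes

A consistent assignment under X-linked dominant exists: Ben X^Z Y, Clara X^Z X^z, Jamal X^z Y, Dalia X^Z X^Z, Ines X^Z X^z, Elias X^z Y, Kira X^Z X^z, Julia X^Z X^z, Daniel X^z Y, Farid X^z Y, Priya X^Z X^Z, Tamar X^z X^z, Marcus X^Z Y, Uma X^Z X^Z, Hannah X^Z X^z.
In this assignment every recorded phenotype matches its genotype and every non-founder's genotype is obtainable from its parents' genotypes, so the pedigree is consistent.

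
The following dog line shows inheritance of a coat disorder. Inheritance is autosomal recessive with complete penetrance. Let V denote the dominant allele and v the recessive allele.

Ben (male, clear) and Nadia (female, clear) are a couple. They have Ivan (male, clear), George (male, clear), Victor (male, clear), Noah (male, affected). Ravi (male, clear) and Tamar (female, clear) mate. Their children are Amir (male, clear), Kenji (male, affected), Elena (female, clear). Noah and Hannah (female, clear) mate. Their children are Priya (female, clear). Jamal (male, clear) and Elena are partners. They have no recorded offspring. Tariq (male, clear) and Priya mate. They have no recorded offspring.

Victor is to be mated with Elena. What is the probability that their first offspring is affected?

Ben is clear so carries V and passed v to Noah (vv), so Ben is Vv.
Nadia is clear so carries V and passed v to Noah (vv), so Nadia is Vv.
Victor is a clear offspring of Ben (Vv) × Nadia (Vv), whose cross gives 1/4 VV : 1/2 Vv : 1/4 vv; conditioning on being clear, Victor is VV with probability 1/3, Vv with probability 2/3.
Ravi is clear so carries V and passed v to Kenji (vv), so Ravi is Vv.
Tamar is clear so carries V and passed v to Kenji (vv), so Tamar is Vv.
Elena is a clear offspring of Ravi (Vv) × Tamar (Vv), whose cross gives 1/4 VV : 1/2 Vv : 1/4 vv; conditioning on being clear, Elena is VV with probability 1/3, Vv with probability 2/3.
Summing over parental genotype combinations, P(offspring is affected) = 4/9·1/4 = 1/9.

1/9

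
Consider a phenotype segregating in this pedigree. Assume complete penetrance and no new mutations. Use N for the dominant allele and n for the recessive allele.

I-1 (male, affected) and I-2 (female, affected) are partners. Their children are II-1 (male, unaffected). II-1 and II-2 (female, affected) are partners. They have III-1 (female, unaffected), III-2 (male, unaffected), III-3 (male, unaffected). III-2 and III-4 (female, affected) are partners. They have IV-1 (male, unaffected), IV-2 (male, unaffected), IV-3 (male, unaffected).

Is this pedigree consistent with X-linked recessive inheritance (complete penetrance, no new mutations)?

Under X-linked recessive, II-1 (unaffected, male) cannot arise from I-1 (affected) × I-2 (affected).

No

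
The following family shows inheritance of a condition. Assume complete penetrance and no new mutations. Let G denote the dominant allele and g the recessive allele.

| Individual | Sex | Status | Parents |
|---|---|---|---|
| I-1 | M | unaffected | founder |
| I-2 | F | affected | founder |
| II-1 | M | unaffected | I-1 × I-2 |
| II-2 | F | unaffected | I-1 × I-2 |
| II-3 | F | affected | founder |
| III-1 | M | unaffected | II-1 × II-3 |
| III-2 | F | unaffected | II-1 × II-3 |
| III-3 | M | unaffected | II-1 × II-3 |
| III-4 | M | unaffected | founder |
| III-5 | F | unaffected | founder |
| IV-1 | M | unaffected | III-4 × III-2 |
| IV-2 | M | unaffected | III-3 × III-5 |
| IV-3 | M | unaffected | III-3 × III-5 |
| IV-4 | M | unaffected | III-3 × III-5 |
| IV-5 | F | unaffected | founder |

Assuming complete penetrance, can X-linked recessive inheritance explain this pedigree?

No

Under X-linked recessive, II-1 (unaffected, male) cannot arise from I-1 (unaffected) × I-2 (affected).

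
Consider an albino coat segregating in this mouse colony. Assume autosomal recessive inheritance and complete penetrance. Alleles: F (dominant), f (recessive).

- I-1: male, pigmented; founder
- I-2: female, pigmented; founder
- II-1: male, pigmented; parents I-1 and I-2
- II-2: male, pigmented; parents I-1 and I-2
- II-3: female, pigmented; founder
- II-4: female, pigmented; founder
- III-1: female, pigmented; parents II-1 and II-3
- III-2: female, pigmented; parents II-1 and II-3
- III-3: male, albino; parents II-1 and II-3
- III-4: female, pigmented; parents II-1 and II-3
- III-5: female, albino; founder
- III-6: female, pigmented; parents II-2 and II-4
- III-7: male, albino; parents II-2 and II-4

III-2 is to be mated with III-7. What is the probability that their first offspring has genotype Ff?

2/3

II-1 is pigmented so carries F and passed f to III-3 (ff), so II-1 is Ff.
II-3 is pigmented so carries F and passed f to III-3 (ff), so II-3 is Ff.
III-2 is a pigmented offspring of II-1 (Ff) × II-3 (Ff), whose cross gives 1/4 FF : 1/2 Ff : 1/4 ff; conditioning on being pigmented, III-2 is FF with probability 1/3, Ff with probability 2/3.
III-7 is albino, so III-7 is ff.
Summing over parental genotype combinations, P(offspring has genotype Ff) = 1/3·1 + 2/3·1/2 = 2/3.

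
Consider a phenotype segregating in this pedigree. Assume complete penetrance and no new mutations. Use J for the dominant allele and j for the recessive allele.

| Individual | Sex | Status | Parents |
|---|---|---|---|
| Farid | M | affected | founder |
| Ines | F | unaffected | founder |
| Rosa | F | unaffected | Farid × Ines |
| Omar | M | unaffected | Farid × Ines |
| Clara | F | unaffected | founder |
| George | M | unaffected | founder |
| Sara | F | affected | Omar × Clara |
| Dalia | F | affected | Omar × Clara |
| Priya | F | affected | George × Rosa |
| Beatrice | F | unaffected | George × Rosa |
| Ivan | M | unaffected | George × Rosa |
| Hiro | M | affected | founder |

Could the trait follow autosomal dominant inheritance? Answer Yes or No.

Under autosomal dominant, Sara (affected, female) cannot arise from Omar (unaffected) × Clara (unaffected).

No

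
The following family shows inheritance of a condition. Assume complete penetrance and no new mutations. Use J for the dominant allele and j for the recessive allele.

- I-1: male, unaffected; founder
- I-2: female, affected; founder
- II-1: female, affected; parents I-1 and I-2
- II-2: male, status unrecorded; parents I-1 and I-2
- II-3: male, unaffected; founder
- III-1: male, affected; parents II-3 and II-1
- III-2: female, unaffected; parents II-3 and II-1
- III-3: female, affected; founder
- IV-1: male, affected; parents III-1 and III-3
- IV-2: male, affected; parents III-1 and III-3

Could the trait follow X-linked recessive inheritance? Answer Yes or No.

No

Under X-linked recessive, II-1 (affected, female) cannot arise from I-1 (unaffected) × I-2 (affected).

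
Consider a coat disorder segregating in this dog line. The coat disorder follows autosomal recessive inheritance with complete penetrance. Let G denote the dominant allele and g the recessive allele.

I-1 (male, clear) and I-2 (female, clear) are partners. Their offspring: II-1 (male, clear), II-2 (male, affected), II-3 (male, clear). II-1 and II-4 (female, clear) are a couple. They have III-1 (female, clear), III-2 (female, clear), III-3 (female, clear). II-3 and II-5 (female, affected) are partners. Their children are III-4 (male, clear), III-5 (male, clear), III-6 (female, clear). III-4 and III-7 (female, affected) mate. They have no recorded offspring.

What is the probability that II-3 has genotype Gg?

I-1 is clear so carries G and passed g to II-2 (gg), so I-1 is Gg.
I-2 is clear so carries G and passed g to II-2 (gg), so I-2 is Gg.
Their cross gives offspring ratios 1/4 GG : 1/2 Gg : 1/4 gg. Conditioning on II-3 being clear, P(Gg) = 1/2 / 3/4 = 2/3 before taking II-3's own offspring into account.
II-5 is affected, so II-5 is gg.
Now use II-3's offspring. Probability of each recorded status — clear son III-4: 1/2 if II-3 is Gg, 1 if GG; clear son III-5: 1/2 if II-3 is Gg, 1 if GG; clear daughter III-6: 1/2 if II-3 is Gg, 1 if GG.
Bayes: P(Gg) = 2/3·1/8 / (2/3·1/8 + 1/3·1) = 1/5.

1/5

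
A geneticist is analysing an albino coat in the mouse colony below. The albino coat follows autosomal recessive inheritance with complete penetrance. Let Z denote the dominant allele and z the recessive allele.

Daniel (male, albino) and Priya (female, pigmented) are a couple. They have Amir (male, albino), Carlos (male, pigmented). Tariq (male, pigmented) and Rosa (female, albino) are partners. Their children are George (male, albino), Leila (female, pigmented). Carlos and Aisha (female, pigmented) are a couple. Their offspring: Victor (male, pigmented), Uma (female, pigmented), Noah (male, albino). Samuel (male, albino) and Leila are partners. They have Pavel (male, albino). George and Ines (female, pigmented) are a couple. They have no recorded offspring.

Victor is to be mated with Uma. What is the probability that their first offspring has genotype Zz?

Carlos is pigmented so carries Z and received z from Daniel (zz), so Carlos is Zz.
Aisha is pigmented so carries Z and passed z to Noah (zz), so Aisha is Zz.
Victor is a pigmented offspring of Carlos (Zz) × Aisha (Zz), whose cross gives 1/4 ZZ : 1/2 Zz : 1/4 zz; conditioning on being pigmented, Victor is ZZ with probability 1/3, Zz with probability 2/3.
Uma is a pigmented offspring of Carlos (Zz) × Aisha (Zz), whose cross gives 1/4 ZZ : 1/2 Zz : 1/4 zz; conditioning on being pigmented, Uma is ZZ with probability 1/3, Zz with probability 2/3.
Summing over parental genotype combinations, P(offspring has genotype Zz) = 2/9·1/2 + 2/9·1/2 + 4/9·1/2 = 4/9.

4/9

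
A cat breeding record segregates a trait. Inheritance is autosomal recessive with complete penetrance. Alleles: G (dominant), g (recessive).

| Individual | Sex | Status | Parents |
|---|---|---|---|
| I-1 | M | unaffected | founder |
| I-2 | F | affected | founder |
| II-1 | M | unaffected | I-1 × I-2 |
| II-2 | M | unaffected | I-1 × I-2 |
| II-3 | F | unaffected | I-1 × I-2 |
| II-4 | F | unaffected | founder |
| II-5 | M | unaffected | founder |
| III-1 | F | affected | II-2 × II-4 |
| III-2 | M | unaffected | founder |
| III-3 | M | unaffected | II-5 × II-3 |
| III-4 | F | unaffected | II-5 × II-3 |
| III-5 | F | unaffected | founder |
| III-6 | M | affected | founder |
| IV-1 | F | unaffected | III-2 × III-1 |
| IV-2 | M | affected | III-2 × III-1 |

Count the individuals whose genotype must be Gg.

6

Obligate heterozygotes: II-1 is unaffected so carries G and received g from I-2 (gg), so II-1 is Gg; II-2 is unaffected so carries G and received g from I-2 (gg), so II-2 is Gg; II-3 is unaffected so carries G and received g from I-2 (gg), so II-3 is Gg; II-4 is unaffected so carries G and passed g to III-1 (gg), so II-4 is Gg; III-2 is unaffected so carries G and passed g to IV-2 (gg), so III-2 is Gg; IV-1 is unaffected so carries G and received g from III-1 (gg), so IV-1 is Gg.
Every other individual is either homozygous by phenotype or has at least one consistent homozygous assignment, so the count is 6.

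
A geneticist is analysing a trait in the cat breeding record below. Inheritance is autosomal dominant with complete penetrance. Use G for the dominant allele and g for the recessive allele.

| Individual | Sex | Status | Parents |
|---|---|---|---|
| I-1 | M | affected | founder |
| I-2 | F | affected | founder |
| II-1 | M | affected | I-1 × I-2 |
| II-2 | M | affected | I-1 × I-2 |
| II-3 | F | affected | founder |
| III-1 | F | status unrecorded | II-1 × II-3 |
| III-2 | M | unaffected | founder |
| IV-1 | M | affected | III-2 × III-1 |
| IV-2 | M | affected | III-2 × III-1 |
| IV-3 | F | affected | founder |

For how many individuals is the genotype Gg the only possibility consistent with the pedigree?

Obligate heterozygotes: IV-1 is affected so carries G and received g from III-2 (gg), so IV-1 is Gg; IV-2 is affected so carries G and received g from III-2 (gg), so IV-2 is Gg.
Every other individual is either homozygous by phenotype or has at least one consistent homozygous assignment, so the count is 2.

2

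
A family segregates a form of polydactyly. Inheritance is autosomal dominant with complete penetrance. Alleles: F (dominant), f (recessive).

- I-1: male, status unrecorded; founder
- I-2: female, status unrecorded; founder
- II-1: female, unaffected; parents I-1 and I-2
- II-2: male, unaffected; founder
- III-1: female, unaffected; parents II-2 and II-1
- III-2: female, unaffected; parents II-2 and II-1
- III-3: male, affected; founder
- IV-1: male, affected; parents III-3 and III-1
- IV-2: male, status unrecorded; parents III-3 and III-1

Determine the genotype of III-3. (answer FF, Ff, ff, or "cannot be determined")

III-3's phenotype allows FF or Ff, and no parent or child forces a single allele at both positions; consistent genotype assignments exist with III-3 as FF or Ff.

cannot be determined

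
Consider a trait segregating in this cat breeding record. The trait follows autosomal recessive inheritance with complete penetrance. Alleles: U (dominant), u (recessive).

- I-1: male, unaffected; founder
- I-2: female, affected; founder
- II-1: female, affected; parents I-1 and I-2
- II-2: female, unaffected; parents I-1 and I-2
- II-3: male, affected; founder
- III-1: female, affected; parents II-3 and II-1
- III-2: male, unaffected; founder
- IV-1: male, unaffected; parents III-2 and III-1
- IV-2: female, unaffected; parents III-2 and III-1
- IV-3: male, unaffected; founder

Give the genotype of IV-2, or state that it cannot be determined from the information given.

From phenotype alone, IV-2 is UU or Uu.
IV-2 is unaffected so carries U and received u from III-1 (uu), so IV-2 is Uu.

Uu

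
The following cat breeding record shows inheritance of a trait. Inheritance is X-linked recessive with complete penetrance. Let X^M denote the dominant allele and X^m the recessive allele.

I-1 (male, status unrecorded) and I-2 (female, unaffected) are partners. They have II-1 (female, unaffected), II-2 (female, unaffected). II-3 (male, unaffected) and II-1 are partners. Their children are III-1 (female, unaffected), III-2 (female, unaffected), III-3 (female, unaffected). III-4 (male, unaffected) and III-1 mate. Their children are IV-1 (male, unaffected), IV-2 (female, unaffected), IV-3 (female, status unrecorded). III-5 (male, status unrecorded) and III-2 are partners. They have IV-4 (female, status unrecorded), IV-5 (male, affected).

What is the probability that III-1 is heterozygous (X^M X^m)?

1/3

II-3 is unaffected, so II-3 is X^M Y.
II-1 is unaffected so carries M and passed m to III-2 (X^M X^m, whose M came from II-3), so II-1 is X^M X^m.
Their cross gives offspring ratios 1/2 X^M X^M : 1/2 X^M X^m. Conditioning on III-1 being unaffected, P(X^M X^m) = 1/2 / 1 = 1/2 before taking III-1's own offspring into account.
III-4 is unaffected, so III-4 is X^M Y.
Now use III-1's offspring. Probability of each recorded status — unaffected son IV-1: 1/2 if III-1 is X^M X^m, 1 if X^M X^M. (IV-2, IV-3: equally likely either way, so uninformative.)
Bayes: P(X^M X^m) = 1/2·1/2 / (1/2·1/2 + 1/2·1) = 1/3.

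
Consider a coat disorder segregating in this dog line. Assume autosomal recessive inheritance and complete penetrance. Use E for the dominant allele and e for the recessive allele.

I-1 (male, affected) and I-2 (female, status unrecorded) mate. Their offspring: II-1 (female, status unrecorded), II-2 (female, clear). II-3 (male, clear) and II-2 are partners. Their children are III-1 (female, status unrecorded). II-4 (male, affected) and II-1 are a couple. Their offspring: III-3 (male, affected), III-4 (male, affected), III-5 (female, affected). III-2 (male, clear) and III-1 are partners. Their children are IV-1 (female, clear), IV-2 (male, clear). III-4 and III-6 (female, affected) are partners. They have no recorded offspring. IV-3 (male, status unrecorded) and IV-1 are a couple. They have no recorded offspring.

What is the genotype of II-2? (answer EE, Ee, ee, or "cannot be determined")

Ee

From phenotype alone, II-2 is EE or Ee.
II-2 is clear so carries E and received e from I-1 (ee), so II-2 is Ee.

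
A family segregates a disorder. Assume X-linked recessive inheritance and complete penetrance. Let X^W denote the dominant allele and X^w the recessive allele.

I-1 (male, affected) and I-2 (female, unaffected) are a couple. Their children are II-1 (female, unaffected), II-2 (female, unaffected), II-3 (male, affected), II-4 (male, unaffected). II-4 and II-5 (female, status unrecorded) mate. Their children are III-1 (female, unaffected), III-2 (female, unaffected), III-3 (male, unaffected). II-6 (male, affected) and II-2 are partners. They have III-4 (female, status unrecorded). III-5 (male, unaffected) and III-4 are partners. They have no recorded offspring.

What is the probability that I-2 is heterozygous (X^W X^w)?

1

I-2 is unaffected so carries W and passed w to II-3 (X^w Y), so I-2 is X^W X^w, giving P(X^W X^w) = 1.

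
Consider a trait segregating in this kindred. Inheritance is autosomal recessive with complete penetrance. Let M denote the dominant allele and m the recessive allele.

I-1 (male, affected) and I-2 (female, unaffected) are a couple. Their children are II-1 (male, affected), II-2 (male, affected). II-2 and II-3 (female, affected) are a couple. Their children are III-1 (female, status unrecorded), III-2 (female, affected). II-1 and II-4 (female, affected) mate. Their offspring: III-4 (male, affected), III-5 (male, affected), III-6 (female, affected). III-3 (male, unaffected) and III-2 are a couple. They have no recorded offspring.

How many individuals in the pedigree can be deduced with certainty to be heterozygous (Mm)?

1

Obligate heterozygotes: I-2 is unaffected so carries M and passed m to II-1 (mm), so I-2 is Mm.
Every other individual is either homozygous by phenotype or has at least one consistent homozygous assignment, so the count is 1.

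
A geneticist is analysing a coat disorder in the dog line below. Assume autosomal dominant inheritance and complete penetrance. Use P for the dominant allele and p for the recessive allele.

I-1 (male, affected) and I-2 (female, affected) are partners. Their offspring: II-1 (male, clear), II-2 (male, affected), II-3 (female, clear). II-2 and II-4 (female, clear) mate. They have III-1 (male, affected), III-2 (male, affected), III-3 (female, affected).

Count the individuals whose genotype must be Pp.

5

Obligate heterozygotes: I-1 is affected so carries P and passed p to II-1 (pp), so I-1 is Pp; I-2 is affected so carries P and passed p to II-1 (pp), so I-2 is Pp; III-1 is affected so carries P and received p from II-4 (pp), so III-1 is Pp; III-2 is affected so carries P and received p from II-4 (pp), so III-2 is Pp; III-3 is affected so carries P and received p from II-4 (pp), so III-3 is Pp.
Every other individual is either homozygous by phenotype or has at least one consistent homozygous assignment, so the count is 5.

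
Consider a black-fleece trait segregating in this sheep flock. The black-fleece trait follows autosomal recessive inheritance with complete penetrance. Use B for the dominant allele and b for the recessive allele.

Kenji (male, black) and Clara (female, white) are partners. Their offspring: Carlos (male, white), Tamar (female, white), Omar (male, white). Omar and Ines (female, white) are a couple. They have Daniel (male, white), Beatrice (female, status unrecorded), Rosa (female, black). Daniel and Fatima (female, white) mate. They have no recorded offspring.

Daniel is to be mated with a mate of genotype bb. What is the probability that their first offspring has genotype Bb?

2/3

Omar is white so carries B and received b from Kenji (bb), so Omar is Bb.
Ines is white so carries B and passed b to Rosa (bb), so Ines is Bb.
Daniel is a white offspring of Omar (Bb) × Ines (Bb), whose cross gives 1/4 BB : 1/2 Bb : 1/4 bb; conditioning on being white, Daniel is BB with probability 1/3, Bb with probability 2/3.
Summing over parental genotype combinations, P(offspring has genotype Bb) = 1/3·1 + 2/3·1/2 = 2/3.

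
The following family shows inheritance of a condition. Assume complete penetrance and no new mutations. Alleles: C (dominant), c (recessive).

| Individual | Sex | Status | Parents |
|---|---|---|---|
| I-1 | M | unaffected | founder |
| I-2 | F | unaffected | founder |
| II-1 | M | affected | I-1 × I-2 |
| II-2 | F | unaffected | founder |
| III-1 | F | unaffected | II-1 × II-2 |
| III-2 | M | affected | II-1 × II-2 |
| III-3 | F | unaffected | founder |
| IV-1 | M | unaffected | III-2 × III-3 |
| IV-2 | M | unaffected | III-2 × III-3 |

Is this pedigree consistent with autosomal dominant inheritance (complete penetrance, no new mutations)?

Under autosomal dominant, II-1 (affected, male) cannot arise from I-1 (unaffected) × I-2 (unaffected).

No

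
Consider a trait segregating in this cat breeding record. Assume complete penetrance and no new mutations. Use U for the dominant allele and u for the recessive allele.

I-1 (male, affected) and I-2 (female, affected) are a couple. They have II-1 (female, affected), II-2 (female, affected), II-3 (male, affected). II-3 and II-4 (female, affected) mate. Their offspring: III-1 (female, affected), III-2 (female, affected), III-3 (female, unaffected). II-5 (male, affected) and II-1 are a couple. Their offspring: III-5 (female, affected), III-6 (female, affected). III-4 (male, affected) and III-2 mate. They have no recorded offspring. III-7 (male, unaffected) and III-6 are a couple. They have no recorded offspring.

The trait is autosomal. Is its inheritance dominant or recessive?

II-3 and II-4 are both affected yet have an unaffected child III-3. Under a recessive model two affected parents are homozygous and every child would be affected, so the trait cannot be recessive.

dominant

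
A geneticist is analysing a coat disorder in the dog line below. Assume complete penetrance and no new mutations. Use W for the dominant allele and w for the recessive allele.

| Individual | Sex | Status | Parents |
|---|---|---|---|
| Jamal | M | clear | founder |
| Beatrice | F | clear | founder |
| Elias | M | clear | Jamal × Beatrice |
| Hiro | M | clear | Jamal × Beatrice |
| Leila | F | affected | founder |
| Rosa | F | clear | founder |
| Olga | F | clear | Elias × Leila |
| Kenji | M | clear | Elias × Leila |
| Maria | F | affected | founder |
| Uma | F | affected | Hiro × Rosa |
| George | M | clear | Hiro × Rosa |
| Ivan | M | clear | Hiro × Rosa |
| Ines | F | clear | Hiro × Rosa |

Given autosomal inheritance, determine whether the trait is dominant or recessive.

recessive

Hiro and Rosa are both clear yet have an affected child Uma. Under dominance, an affected child requires at least one affected parent, so the trait cannot be dominant.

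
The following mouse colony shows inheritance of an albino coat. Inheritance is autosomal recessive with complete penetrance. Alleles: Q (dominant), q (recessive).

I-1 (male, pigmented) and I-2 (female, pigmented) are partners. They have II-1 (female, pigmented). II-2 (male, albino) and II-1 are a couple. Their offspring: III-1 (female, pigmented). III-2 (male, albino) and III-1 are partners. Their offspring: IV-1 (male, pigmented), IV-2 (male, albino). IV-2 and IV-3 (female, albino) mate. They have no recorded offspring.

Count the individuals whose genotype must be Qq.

2

Obligate heterozygotes: III-1 is pigmented so carries Q and received q from II-2 (qq), so III-1 is Qq; IV-1 is pigmented so carries Q and received q from III-2 (qq), so IV-1 is Qq.
Every other individual is either homozygous by phenotype or has at least one consistent homozygous assignment, so the count is 2.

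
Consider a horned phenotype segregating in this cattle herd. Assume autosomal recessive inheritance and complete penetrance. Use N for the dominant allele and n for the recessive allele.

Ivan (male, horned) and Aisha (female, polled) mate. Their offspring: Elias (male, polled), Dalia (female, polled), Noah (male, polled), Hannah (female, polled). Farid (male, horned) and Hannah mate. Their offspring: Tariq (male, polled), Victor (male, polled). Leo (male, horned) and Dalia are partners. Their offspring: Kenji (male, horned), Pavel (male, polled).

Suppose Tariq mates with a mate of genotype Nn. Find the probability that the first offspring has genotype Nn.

Tariq is polled so carries N and received n from Farid (nn), so Tariq is Nn.
The cross gives 1/4 NN : 1/2 Nn : 1/4 nn, so P(offspring has genotype Nn) = 1/2.

1/2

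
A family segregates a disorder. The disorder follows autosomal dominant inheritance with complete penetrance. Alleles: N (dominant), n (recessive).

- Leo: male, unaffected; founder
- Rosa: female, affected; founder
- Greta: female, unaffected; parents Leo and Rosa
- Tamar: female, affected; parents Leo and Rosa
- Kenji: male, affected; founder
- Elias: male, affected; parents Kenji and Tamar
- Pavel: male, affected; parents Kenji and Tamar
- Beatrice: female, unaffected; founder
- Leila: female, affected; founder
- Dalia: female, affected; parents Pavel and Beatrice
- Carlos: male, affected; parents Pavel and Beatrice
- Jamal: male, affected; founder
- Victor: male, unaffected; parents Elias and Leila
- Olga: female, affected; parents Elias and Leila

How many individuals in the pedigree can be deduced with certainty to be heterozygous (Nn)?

Obligate heterozygotes: Rosa is affected so carries N and passed n to Greta (nn), so Rosa is Nn; Tamar is affected so carries N and received n from Leo (nn), so Tamar is Nn; Elias is affected so carries N and passed n to Victor (nn), so Elias is Nn; Leila is affected so carries N and passed n to Victor (nn), so Leila is Nn; Dalia is affected so carries N and received n from Beatrice (nn), so Dalia is Nn; Carlos is affected so carries N and received n from Beatrice (nn), so Carlos is Nn.
Every other individual is either homozygous by phenotype or has at least one consistent homozygous assignment, so the count is 6.

6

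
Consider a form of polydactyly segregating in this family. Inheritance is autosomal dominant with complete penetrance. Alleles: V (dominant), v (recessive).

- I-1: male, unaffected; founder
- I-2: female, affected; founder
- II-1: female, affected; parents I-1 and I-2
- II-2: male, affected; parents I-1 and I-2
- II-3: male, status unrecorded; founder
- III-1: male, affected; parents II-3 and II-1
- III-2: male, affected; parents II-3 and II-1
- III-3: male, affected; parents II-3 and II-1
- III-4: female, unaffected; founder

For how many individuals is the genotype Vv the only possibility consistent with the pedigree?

2

Obligate heterozygotes: II-1 is affected so carries V and received v from I-1 (vv), so II-1 is Vv; II-2 is affected so carries V and received v from I-1 (vv), so II-2 is Vv.
Every other individual is either homozygous by phenotype or has at least one consistent homozygous assignment, so the count is 2.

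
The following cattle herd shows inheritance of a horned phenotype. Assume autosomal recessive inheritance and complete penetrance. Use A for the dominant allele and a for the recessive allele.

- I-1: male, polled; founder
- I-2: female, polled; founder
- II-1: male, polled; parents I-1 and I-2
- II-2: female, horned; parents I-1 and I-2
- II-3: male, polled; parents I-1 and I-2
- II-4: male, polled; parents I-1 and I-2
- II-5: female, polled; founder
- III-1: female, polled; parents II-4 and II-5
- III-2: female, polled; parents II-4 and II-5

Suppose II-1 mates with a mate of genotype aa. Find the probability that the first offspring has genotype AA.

0

I-1 is polled so carries A and passed a to II-2 (aa), so I-1 is Aa.
I-2 is polled so carries A and passed a to II-2 (aa), so I-2 is Aa.
II-1 is a polled offspring of I-1 (Aa) × I-2 (Aa), whose cross gives 1/4 AA : 1/2 Aa : 1/4 aa; conditioning on being polled, II-1 is AA with probability 1/3, Aa with probability 2/3.
Summing over parental genotype combinations, P(offspring has genotype AA) = 0 = 0.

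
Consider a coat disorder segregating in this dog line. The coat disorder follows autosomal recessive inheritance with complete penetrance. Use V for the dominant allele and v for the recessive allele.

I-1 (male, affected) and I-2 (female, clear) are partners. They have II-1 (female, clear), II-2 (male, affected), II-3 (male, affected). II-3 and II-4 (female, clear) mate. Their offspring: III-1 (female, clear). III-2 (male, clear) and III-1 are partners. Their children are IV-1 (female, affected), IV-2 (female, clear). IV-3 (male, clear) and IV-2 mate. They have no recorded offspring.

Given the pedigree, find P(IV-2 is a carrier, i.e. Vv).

III-2 is clear so carries V and passed v to IV-1 (vv), so III-2 is Vv.
III-1 is clear so carries V and received v from II-3 (vv), so III-1 is Vv.
Their cross gives offspring ratios 1/4 VV : 1/2 Vv : 1/4 vv. Conditioning on IV-2 being clear, P(Vv) = 1/2 / 3/4 = 2/3.

2/3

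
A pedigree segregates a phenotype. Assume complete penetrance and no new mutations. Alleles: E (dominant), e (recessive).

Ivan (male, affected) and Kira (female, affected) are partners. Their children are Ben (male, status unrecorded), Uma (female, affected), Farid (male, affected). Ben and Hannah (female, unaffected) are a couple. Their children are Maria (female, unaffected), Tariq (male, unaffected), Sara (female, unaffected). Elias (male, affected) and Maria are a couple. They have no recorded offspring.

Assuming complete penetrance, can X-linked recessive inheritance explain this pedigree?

Yes

A consistent assignment under X-linked recessive exists: Ivan X^e Y, Kira X^e X^e, Ben X^e Y, Uma X^e X^e, Farid X^e Y, Hannah X^E X^E, Maria X^E X^e, Tariq X^E Y, Sara X^E X^e, Elias X^e Y.
In this assignment every recorded phenotype matches its genotype and every non-founder's genotype is obtainable from its parents' genotypes, so the pedigree is consistent.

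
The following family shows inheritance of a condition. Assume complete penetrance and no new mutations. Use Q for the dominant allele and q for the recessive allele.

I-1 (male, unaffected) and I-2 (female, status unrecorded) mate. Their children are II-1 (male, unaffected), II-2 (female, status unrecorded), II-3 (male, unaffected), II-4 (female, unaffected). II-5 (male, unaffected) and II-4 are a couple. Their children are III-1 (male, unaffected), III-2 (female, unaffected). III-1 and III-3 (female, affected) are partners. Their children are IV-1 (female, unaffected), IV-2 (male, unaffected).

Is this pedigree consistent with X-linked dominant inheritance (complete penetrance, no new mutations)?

A consistent assignment under X-linked dominant exists: I-1 X^q Y, I-2 X^Q X^q, II-1 X^q Y, II-2 X^Q X^q, II-3 X^q Y, II-4 X^q X^q, II-5 X^q Y, III-1 X^q Y, III-2 X^q X^q, III-3 X^Q X^q, IV-1 X^q X^q, IV-2 X^q Y.
In this assignment every recorded phenotype matches its genotype and every non-founder's genotype is obtainable from its parents' genotypes, so the pedigree is consistent.

Yes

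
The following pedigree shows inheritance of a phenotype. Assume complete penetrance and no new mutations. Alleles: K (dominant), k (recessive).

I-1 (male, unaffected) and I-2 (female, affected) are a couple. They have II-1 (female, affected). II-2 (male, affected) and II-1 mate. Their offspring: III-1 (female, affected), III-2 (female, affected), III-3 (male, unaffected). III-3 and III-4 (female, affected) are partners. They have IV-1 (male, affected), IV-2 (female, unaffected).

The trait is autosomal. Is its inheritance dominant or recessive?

dominant

II-2 and II-1 are both affected yet have an unaffected child III-3. Under a recessive model two affected parents are homozygous and every child would be affected, so the trait cannot be recessive.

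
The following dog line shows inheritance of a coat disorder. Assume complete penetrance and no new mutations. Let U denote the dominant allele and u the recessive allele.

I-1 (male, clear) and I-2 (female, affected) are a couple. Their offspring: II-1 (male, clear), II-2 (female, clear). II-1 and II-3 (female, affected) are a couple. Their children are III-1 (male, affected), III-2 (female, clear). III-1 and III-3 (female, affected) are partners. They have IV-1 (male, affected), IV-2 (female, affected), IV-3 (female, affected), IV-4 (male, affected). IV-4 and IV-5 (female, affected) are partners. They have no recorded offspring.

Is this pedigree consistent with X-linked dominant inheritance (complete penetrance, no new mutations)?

A consistent assignment under X-linked dominant exists: I-1 X^u Y, I-2 X^U X^u, II-1 X^u Y, II-2 X^u X^u, II-3 X^U X^u, III-1 X^U Y, III-2 X^u X^u, III-3 X^U X^U, IV-1 X^U Y, IV-2 X^U X^U, IV-3 X^U X^U, IV-4 X^U Y, IV-5 X^U X^U.
In this assignment every recorded phenotype matches its genotype and every non-founder's genotype is obtainable from its parents' genotypes, so the pedigree is consistent.

Yes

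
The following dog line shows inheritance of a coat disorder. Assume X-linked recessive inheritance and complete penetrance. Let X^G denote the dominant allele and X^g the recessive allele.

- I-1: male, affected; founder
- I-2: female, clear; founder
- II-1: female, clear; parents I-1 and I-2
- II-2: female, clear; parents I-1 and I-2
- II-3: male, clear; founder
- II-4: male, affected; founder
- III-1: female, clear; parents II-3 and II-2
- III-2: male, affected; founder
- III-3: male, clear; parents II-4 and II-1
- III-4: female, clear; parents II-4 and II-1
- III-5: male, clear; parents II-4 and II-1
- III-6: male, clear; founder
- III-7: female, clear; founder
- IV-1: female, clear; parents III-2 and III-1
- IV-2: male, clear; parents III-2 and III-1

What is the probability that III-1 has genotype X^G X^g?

II-3 is clear, so II-3 is X^G Y.
II-2 is clear so carries G and received g from I-1 (X^g Y), so II-2 is X^G X^g.
Their cross gives offspring ratios 1/2 X^G X^G : 1/2 X^G X^g. Conditioning on III-1 being clear, P(X^G X^g) = 1/2 / 1 = 1/2 before taking III-1's own offspring into account.
III-2 is affected, so III-2 is X^g Y.
Now use III-1's offspring. Probability of each recorded status — clear daughter IV-1: 1/2 if III-1 is X^G X^g, 1 if X^G X^G; clear son IV-2: 1/2 if III-1 is X^G X^g, 1 if X^G X^G.
Bayes: P(X^G X^g) = 1/2·1/4 / (1/2·1/4 + 1/2·1) = 1/5.

1/5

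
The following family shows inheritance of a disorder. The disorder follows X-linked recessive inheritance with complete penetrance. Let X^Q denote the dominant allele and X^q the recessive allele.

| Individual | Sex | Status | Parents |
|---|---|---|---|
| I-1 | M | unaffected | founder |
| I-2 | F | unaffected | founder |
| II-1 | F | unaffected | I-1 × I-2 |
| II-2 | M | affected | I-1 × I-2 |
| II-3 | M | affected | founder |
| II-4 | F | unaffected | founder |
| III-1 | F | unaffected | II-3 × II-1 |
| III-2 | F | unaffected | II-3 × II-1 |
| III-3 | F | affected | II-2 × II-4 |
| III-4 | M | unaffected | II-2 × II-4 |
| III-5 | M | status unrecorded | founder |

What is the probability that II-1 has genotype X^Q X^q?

1/5

I-1 is unaffected, so I-1 is X^Q Y.
I-2 is unaffected so carries Q and passed q to II-2 (X^q Y), so I-2 is X^Q X^q.
Their cross gives offspring ratios 1/2 X^Q X^Q : 1/2 X^Q X^q. Conditioning on II-1 being unaffected, P(X^Q X^q) = 1/2 / 1 = 1/2 before taking II-1's own offspring into account.
II-3 is affected, so II-3 is X^q Y.
Now use II-1's offspring. Probability of each recorded status — unaffected daughter III-1: 1/2 if II-1 is X^Q X^q, 1 if X^Q X^Q; unaffected daughter III-2: 1/2 if II-1 is X^Q X^q, 1 if X^Q X^Q.
Bayes: P(X^Q X^q) = 1/2·1/4 / (1/2·1/4 + 1/2·1) = 1/5.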